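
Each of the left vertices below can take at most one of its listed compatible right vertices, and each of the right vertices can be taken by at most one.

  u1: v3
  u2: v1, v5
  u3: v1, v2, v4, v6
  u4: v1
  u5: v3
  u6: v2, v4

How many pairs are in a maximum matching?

5

Unit-capacity flow: source→left, listed edges, right→sink; max matching = max flow.
Augmenting path u1→v3 (+1); matched 1.
Augmenting path u2→v1 (+1); matched 2.
Augmenting path u3→v2 (+1); matched 3.
Augmenting path u6→v4 (+1); matched 4.
Augmenting path u4→v1→u2→v5 (+1); matched 5.
No augmenting path remains; maximum matching = 5.
König certificate: {u2, u3, u4, u6, v3} is a vertex cover of size 5 (every listed pair touches it), so no matching can be larger.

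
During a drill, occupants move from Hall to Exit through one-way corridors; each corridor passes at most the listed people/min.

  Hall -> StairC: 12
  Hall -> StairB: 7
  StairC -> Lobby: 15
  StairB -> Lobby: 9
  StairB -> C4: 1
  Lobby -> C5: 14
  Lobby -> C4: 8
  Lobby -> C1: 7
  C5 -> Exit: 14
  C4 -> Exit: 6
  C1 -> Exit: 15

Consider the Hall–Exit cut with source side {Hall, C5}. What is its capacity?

Edges leaving {Hall, C5}: Hall→StairC (12), Hall→StairB (7), C5→Exit (14).
Cut capacity = 12 + 7 + 14 = 33.

33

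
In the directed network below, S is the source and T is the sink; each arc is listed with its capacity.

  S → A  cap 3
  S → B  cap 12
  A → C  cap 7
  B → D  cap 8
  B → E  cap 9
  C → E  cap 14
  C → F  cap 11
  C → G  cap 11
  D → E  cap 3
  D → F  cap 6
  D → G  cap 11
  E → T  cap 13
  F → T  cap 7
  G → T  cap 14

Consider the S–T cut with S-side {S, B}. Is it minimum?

Given cut capacity: 3 + 8 + 9 = 20.
Augment S→B→E→T: bottleneck 9, flow now 9.
Augment S→A→C→E→T: bottleneck 3, flow now 12.
Augment S→B→D→E→T: bottleneck 1, flow now 13.
Augment S→B→D→F→T: bottleneck 2, flow now 15.
No augmenting path remains; maximum flow = 15.
In the residual graph, reachable from S: {S}.
Min-cut edges: S→A (3), S→B (12); capacity 3 + 12 = 15.
Cut capacity 20 exceeds the max flow 15, so it is not minimum.

No — its capacity is 20, but the minimum cut has capacity 15.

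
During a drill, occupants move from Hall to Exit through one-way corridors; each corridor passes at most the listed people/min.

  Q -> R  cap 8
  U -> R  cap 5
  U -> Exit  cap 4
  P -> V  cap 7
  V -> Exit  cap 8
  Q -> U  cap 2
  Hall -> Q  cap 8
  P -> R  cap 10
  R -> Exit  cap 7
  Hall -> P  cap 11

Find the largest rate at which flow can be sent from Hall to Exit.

16

Augment Hall→P→R→Exit: bottleneck 7, flow now 7.
Augment Hall→P→V→Exit: bottleneck 4, flow now 11.
Augment Hall→Q→U→Exit: bottleneck 2, flow now 13.
Augment Hall→Q→R→P→V→Exit: bottleneck 3, flow now 16. (uses reverse residual edge)
No augmenting path remains; maximum flow = 16.
In the residual graph, reachable from Hall: {Hall, P, Q, R}.
Min-cut edges: P→V (7), Q→U (2), R→Exit (7); capacity 7 + 2 + 7 = 16.
This cut is saturated, so no flow can exceed 16.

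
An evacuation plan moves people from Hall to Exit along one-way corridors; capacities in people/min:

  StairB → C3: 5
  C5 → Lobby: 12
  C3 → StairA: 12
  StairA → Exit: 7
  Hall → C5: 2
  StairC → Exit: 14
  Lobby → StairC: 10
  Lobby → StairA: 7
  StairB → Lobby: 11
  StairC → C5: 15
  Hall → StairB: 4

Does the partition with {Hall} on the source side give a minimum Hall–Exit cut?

Yes — it is a minimum cut (capacity 6).

Given cut capacity: 2 + 4 = 6.
Augment Hall→C5→Lobby→StairC→Exit: bottleneck 2, flow now 2.
Augment Hall→StairB→C3→StairA→Exit: bottleneck 4, flow now 6.
No augmenting path remains; maximum flow = 6.
Cut capacity 6 equals the max flow, so it is a minimum cut.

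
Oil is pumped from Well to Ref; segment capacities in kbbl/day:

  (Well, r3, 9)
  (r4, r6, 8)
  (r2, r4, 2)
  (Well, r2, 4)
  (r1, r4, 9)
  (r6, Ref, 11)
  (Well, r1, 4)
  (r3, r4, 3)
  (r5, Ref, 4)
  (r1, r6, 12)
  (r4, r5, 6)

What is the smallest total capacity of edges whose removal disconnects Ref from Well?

Augment Well→r1→r6→Ref: bottleneck 4, flow now 4.
Augment Well→r2→r4→r5→Ref: bottleneck 2, flow now 6.
Augment Well→r3→r4→r5→Ref: bottleneck 2, flow now 8.
Augment Well→r3→r4→r6→Ref: bottleneck 1, flow now 9.
No augmenting path remains; maximum flow = 9.
By max-flow min-cut, the minimum cut capacity equals the max flow.
In the residual graph, reachable from Well: {Well, r2, r3}.
Min-cut edges: Well→r1 (4), r2→r4 (2), r3→r4 (3); capacity 4 + 2 + 3 = 9.

9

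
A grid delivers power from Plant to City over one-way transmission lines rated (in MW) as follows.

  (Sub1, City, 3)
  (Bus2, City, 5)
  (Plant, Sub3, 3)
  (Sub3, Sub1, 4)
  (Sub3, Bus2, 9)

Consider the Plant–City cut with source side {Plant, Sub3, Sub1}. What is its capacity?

12

Edges leaving {Plant, Sub3, Sub1}: Sub3→Bus2 (9), Sub1→City (3).
Cut capacity = 9 + 3 = 12.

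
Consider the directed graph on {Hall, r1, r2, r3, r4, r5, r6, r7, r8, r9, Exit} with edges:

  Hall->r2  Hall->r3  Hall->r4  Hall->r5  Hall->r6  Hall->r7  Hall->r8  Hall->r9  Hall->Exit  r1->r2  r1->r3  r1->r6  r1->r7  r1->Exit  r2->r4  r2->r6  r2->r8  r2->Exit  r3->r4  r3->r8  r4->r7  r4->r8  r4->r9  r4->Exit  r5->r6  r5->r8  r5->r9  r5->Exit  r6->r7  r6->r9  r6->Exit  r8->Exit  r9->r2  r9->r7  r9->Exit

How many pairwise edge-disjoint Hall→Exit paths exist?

7

Assign every edge capacity 1; by Menger, the answer equals the max flow.
Path Hall→Exit (+1); total 1.
Path Hall→r2→Exit (+1); total 2.
Path Hall→r4→Exit (+1); total 3.
Path Hall→r5→Exit (+1); total 4.
Path Hall→r6→Exit (+1); total 5.
Path Hall→r8→Exit (+1); total 6.
Path Hall→r9→Exit (+1); total 7.
No residual Hall→Exit path; max flow = 7.
Certifying cut of size 7: {Hall→Exit, Hall→r5, r2→Exit, r4→Exit, r6→Exit, r8→Exit, r9→Exit}.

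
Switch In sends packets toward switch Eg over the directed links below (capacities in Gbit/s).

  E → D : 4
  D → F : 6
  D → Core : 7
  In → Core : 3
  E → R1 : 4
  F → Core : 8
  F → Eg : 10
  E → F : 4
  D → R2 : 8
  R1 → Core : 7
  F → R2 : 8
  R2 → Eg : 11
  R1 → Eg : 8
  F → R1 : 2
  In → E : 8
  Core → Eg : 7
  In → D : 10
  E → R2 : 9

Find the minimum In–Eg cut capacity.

21

Augment In→Core→Eg: bottleneck 3, flow now 3.
Augment In→E→F→Eg: bottleneck 4, flow now 7.
Augment In→E→R1→Eg: bottleneck 4, flow now 11.
Augment In→D→F→Eg: bottleneck 6, flow now 17.
Augment In→D→Core→Eg: bottleneck 4, flow now 21.
No augmenting path remains; maximum flow = 21.
By max-flow min-cut, the minimum cut capacity equals the max flow.
In the residual graph, reachable from In: {In}.
Min-cut edges: In→E (8), In→D (10), In→Core (3); capacity 8 + 10 + 3 = 21.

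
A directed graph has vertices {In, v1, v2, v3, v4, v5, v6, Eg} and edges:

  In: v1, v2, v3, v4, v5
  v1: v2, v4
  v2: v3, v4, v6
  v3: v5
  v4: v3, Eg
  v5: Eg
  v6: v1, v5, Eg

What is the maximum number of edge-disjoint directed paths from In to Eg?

3

Assign every edge capacity 1; by Menger, the answer equals the max flow.
Path In→v4→Eg (+1); total 1.
Path In→v5→Eg (+1); total 2.
Path In→v2→v6→Eg (+1); total 3.
No residual In→Eg path; max flow = 3.
Certifying cut of size 3: {v2→v6, v4→Eg, v5→Eg}.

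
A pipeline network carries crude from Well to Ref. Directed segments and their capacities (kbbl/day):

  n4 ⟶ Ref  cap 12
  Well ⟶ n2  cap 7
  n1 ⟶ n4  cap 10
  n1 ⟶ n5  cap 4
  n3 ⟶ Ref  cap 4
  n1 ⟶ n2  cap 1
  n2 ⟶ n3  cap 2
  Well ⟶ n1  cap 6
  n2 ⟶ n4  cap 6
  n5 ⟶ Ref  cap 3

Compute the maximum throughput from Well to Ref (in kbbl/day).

Augment Well→n1→n4→Ref: bottleneck 6, flow now 6.
Augment Well→n2→n3→Ref: bottleneck 2, flow now 8.
Augment Well→n2→n4→Ref: bottleneck 5, flow now 13.
No augmenting path remains; maximum flow = 13.
In the residual graph, reachable from Well: {Well}.
Min-cut edges: Well→n1 (6), Well→n2 (7); capacity 6 + 7 = 13.
This cut is saturated, so no flow can exceed 13.

13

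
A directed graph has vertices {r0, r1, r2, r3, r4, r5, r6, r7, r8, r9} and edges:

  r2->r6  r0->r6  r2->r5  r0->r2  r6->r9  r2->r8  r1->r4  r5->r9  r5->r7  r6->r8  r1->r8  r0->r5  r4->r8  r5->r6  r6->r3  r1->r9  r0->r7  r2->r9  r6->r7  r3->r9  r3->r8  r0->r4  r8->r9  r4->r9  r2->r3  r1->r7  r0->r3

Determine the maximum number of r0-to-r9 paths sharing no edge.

Assign every edge capacity 1; by Menger, the answer equals the max flow.
Path r0→r2→r9 (+1); total 1.
Path r0→r3→r9 (+1); total 2.
Path r0→r4→r9 (+1); total 3.
Path r0→r5→r9 (+1); total 4.
Path r0→r6→r9 (+1); total 5.
No residual r0→r9 path; max flow = 5.
Certifying cut of size 5: {r0→r2, r0→r3, r0→r4, r0→r5, r0→r6}.

5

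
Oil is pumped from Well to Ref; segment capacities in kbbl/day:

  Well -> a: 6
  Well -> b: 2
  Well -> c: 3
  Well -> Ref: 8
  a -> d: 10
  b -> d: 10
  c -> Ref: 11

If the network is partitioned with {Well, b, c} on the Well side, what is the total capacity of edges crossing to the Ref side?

35

Edges leaving {Well, b, c}: Well→a (6), Well→Ref (8), b→d (10), c→Ref (11).
Cut capacity = 6 + 8 + 10 + 11 = 35.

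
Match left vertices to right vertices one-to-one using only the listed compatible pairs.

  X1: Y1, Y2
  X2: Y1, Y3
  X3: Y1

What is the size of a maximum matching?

Unit-capacity flow: source→left, listed edges, right→sink; max matching = max flow.
Augmenting path X1→Y1 (+1); matched 1.
Augmenting path X2→Y3 (+1); matched 2.
Augmenting path X3→Y1→X1→Y2 (+1); matched 3.
No augmenting path remains; maximum matching = 3.
König certificate: {X1, X2, X3} is a vertex cover of size 3 (every listed pair touches it), so no matching can be larger.

3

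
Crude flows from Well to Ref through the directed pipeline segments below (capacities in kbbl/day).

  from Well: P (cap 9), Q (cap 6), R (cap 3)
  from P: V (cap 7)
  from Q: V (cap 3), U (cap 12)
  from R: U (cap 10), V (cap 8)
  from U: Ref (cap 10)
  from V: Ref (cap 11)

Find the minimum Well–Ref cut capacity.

16

Augment Well→P→V→Ref: bottleneck 7, flow now 7.
Augment Well→Q→U→Ref: bottleneck 6, flow now 13.
Augment Well→R→U→Ref: bottleneck 3, flow now 16.
No augmenting path remains; maximum flow = 16.
By max-flow min-cut, the minimum cut capacity equals the max flow.
In the residual graph, reachable from Well: {Well, P}.
Min-cut edges: Well→Q (6), Well→R (3), P→V (7); capacity 6 + 3 + 7 = 16.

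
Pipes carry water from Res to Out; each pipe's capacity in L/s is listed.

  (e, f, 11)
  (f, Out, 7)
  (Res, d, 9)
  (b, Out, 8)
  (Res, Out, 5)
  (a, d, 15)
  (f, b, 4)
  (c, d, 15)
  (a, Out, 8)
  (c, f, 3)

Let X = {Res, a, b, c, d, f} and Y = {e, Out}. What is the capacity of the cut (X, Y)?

28

Edges leaving {Res, a, b, c, d, f}: Res→Out (5), a→Out (8), b→Out (8), f→Out (7).
Cut capacity = 5 + 8 + 8 + 7 = 28.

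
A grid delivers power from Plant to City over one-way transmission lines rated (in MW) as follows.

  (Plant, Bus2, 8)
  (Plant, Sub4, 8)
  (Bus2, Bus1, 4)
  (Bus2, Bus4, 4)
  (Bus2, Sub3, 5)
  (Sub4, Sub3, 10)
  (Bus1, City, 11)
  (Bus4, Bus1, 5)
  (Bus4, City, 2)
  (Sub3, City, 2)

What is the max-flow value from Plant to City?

10

Augment Plant→Bus2→Bus1→City: bottleneck 4, flow now 4.
Augment Plant→Bus2→Bus4→City: bottleneck 2, flow now 6.
Augment Plant→Bus2→Sub3→City: bottleneck 2, flow now 8.
Augment Plant→Sub4→Sub3→Bus2→Bus4→Bus1→City: bottleneck 2, flow now 10. (uses reverse residual edge)
No augmenting path remains; maximum flow = 10.
In the residual graph, reachable from Plant: {Plant, Sub4, Sub3}.
Min-cut edges: Plant→Bus2 (8), Sub3→City (2); capacity 8 + 2 = 10.
This cut is saturated, so no flow can exceed 10.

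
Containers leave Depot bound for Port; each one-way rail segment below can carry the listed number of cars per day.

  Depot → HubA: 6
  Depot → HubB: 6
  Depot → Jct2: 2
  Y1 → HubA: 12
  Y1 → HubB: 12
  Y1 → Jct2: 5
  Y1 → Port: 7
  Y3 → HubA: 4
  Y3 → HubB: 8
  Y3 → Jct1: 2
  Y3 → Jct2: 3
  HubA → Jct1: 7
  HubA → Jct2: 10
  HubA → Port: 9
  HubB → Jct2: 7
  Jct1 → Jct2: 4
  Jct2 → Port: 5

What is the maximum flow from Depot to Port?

11

Augment Depot→HubA→Port: bottleneck 6, flow now 6.
Augment Depot→Jct2→Port: bottleneck 2, flow now 8.
Augment Depot→HubB→Jct2→Port: bottleneck 3, flow now 11.
No augmenting path remains; maximum flow = 11.
In the residual graph, reachable from Depot: {Depot, HubB, Jct2}.
Min-cut edges: Depot→HubA (6), Jct2→Port (5); capacity 6 + 5 = 11.
This cut is saturated, so no flow can exceed 11.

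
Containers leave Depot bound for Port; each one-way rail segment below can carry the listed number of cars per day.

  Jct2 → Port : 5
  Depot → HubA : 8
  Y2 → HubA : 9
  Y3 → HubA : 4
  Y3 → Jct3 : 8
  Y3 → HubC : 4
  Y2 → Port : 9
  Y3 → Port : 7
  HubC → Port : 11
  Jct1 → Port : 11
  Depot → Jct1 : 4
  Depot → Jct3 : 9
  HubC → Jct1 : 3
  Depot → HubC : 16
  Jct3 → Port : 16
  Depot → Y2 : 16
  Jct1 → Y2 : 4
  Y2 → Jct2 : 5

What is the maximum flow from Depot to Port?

Augment Depot→HubC→Port: bottleneck 11, flow now 11.
Augment Depot→Jct1→Port: bottleneck 4, flow now 15.
Augment Depot→Y2→Port: bottleneck 9, flow now 24.
Augment Depot→Jct3→Port: bottleneck 9, flow now 33.
Augment Depot→HubC→Jct1→Port: bottleneck 3, flow now 36.
Augment Depot→Y2→Jct2→Port: bottleneck 5, flow now 41.
No augmenting path remains; maximum flow = 41.
In the residual graph, reachable from Depot: {Depot, HubC, Y2, HubA}.
Min-cut edges: Depot→Jct1 (4), Depot→Jct3 (9), HubC→Jct1 (3), HubC→Port (11), Y2→Jct2 (5), Y2→Port (9); capacity 4 + 9 + 3 + 11 + 5 + 9 = 41.
This cut is saturated, so no flow can exceed 41.

41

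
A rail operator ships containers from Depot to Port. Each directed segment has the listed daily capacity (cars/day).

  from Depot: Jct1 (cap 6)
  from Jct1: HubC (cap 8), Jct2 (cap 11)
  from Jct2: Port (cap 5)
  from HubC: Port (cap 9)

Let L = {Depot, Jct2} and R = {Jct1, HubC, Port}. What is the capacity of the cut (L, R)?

Edges leaving {Depot, Jct2}: Depot→Jct1 (6), Jct2→Port (5).
Cut capacity = 6 + 5 = 11.

11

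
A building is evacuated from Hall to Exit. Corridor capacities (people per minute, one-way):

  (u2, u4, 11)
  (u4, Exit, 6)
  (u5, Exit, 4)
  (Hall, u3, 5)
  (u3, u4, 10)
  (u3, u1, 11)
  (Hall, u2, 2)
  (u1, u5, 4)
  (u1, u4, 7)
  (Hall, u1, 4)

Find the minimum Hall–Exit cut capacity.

10

Augment Hall→u1→u4→Exit: bottleneck 4, flow now 4.
Augment Hall→u2→u4→Exit: bottleneck 2, flow now 6.
Augment Hall→u3→u1→u5→Exit: bottleneck 4, flow now 10.
No augmenting path remains; maximum flow = 10.
By max-flow min-cut, the minimum cut capacity equals the max flow.
In the residual graph, reachable from Hall: {Hall, u1, u2, u3, u4}.
Min-cut edges: u1→u5 (4), u4→Exit (6); capacity 4 + 6 = 10.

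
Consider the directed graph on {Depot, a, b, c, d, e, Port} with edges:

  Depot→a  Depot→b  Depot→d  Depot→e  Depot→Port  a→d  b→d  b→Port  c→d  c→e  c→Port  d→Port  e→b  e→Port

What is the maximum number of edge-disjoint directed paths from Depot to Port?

4

Assign every edge capacity 1; by Menger, the answer equals the max flow.
Path Depot→Port (+1); total 1.
Path Depot→b→Port (+1); total 2.
Path Depot→d→Port (+1); total 3.
Path Depot→e→Port (+1); total 4.
No residual Depot→Port path; max flow = 4.
Certifying cut of size 4: {Depot→Port, Depot→b, Depot→e, d→Port}.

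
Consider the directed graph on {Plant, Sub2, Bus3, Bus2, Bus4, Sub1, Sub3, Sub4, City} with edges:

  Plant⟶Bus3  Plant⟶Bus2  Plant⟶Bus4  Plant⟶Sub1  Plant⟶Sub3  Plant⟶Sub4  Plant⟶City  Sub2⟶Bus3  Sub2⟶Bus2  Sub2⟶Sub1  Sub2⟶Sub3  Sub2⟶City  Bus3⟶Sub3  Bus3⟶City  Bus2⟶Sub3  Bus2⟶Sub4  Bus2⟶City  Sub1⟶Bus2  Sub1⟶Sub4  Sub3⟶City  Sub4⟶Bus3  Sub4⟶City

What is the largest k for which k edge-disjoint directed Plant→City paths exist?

5

Assign every edge capacity 1; by Menger, the answer equals the max flow.
Path Plant→City (+1); total 1.
Path Plant→Bus3→City (+1); total 2.
Path Plant→Bus2→City (+1); total 3.
Path Plant→Sub3→City (+1); total 4.
Path Plant→Sub4→City (+1); total 5.
No residual Plant→City path; max flow = 5.
Certifying cut of size 5: {Bus2→City, Bus3→City, Plant→City, Sub3→City, Sub4→City}.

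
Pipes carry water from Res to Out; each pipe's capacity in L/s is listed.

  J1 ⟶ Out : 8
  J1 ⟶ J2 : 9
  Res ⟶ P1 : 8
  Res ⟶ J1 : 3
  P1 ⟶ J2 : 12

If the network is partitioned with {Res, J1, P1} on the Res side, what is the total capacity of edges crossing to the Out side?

29

Edges leaving {Res, J1, P1}: J1→J2 (9), J1→Out (8), P1→J2 (12).
Cut capacity = 9 + 8 + 12 = 29.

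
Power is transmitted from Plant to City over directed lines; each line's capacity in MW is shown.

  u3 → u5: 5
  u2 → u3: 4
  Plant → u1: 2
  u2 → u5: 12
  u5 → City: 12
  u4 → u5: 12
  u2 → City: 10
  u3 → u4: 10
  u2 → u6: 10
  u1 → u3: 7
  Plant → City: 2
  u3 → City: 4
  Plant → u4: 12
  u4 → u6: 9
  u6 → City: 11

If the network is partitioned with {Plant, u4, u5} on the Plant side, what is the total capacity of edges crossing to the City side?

Edges leaving {Plant, u4, u5}: Plant→u1 (2), Plant→City (2), u4→u6 (9), u5→City (12).
Cut capacity = 2 + 2 + 9 + 12 = 25.

25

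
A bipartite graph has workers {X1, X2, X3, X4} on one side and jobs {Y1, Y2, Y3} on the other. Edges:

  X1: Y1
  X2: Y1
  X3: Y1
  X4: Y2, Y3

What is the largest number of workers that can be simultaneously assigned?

2

Unit-capacity flow: source→left, listed edges, right→sink; max matching = max flow.
Augmenting path X1→Y1 (+1); matched 1.
Augmenting path X4→Y2 (+1); matched 2.
No augmenting path remains; maximum matching = 2.
König certificate: {X4, Y1} is a vertex cover of size 2 (every listed pair touches it), so no matching can be larger.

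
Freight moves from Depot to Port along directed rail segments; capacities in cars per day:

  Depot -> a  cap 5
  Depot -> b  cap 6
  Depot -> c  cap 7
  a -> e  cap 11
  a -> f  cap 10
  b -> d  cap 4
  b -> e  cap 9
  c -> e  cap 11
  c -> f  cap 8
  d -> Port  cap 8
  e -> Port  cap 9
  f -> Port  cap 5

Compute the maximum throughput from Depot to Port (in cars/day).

Augment Depot→a→e→Port: bottleneck 5, flow now 5.
Augment Depot→b→d→Port: bottleneck 4, flow now 9.
Augment Depot→b→e→Port: bottleneck 2, flow now 11.
Augment Depot→c→e→Port: bottleneck 2, flow now 13.
Augment Depot→c→f→Port: bottleneck 5, flow now 18.
No augmenting path remains; maximum flow = 18.
In the residual graph, reachable from Depot: {Depot}.
Min-cut edges: Depot→a (5), Depot→b (6), Depot→c (7); capacity 5 + 6 + 7 = 18.
This cut is saturated, so no flow can exceed 18.

18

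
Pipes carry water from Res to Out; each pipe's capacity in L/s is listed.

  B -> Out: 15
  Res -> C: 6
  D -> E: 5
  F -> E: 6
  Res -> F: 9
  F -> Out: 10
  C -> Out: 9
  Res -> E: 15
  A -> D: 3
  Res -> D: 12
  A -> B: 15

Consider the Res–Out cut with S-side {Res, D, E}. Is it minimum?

Given cut capacity: 6 + 9 = 15.
Augment Res→C→Out: bottleneck 6, flow now 6.
Augment Res→F→Out: bottleneck 9, flow now 15.
No augmenting path remains; maximum flow = 15.
Cut capacity 15 equals the max flow, so it is a minimum cut.

Yes — it is a minimum cut (capacity 15).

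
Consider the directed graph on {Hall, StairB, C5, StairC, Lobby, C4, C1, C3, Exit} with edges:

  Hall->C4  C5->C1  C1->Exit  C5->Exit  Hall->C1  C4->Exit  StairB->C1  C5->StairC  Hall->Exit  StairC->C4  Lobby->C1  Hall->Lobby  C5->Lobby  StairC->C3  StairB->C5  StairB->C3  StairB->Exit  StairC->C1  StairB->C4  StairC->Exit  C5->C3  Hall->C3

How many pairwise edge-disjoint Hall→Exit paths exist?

3

Assign every edge capacity 1; by Menger, the answer equals the max flow.
Path Hall→Exit (+1); total 1.
Path Hall→C4→Exit (+1); total 2.
Path Hall→C1→Exit (+1); total 3.
No residual Hall→Exit path; max flow = 3.
Certifying cut of size 3: {C1→Exit, Hall→C4, Hall→Exit}.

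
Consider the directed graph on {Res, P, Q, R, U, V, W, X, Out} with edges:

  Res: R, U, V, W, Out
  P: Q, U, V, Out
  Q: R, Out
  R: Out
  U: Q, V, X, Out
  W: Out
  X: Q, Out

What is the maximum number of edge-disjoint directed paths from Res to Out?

Assign every edge capacity 1; by Menger, the answer equals the max flow.
Path Res→Out (+1); total 1.
Path Res→R→Out (+1); total 2.
Path Res→U→Out (+1); total 3.
Path Res→W→Out (+1); total 4.
No residual Res→Out path; max flow = 4.
Certifying cut of size 4: {Res→Out, Res→R, Res→U, Res→W}.

4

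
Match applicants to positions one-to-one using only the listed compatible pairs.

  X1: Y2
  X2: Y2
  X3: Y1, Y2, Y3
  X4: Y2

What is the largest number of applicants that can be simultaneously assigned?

Unit-capacity flow: source→left, listed edges, right→sink; max matching = max flow.
Augmenting path X1→Y2 (+1); matched 1.
Augmenting path X3→Y1 (+1); matched 2.
No augmenting path remains; maximum matching = 2.
König certificate: {X3, Y2} is a vertex cover of size 2 (every listed pair touches it), so no matching can be larger.

2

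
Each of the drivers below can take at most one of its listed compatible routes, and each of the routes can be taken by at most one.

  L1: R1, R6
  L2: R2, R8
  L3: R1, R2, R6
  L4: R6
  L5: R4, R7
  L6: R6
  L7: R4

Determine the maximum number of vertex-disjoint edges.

Unit-capacity flow: source→left, listed edges, right→sink; max matching = max flow.
Augmenting path L1→R1 (+1); matched 1.
Augmenting path L2→R2 (+1); matched 2.
Augmenting path L3→R6 (+1); matched 3.
Augmenting path L5→R4 (+1); matched 4.
Augmenting path L7→R4→L5→R7 (+1); matched 5.
Augmenting path L4→R6→L3→R2→L2→R8 (+1); matched 6.
No augmenting path remains; maximum matching = 6.
König certificate: {L1, L2, L3, L5, L7, R6} is a vertex cover of size 6 (every listed pair touches it), so no matching can be larger.

6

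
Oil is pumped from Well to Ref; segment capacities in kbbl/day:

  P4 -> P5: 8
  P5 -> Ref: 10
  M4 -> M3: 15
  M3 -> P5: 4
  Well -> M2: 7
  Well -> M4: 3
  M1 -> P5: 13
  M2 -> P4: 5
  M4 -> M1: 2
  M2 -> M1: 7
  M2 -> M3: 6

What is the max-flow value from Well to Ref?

10

Augment Well→M4→M3→P5→Ref: bottleneck 3, flow now 3.
Augment Well→M2→M3→P5→Ref: bottleneck 1, flow now 4.
Augment Well→M2→P4→P5→Ref: bottleneck 5, flow now 9.
Augment Well→M2→M1→P5→Ref: bottleneck 1, flow now 10.
No augmenting path remains; maximum flow = 10.
In the residual graph, reachable from Well: {Well}.
Min-cut edges: Well→M4 (3), Well→M2 (7); capacity 3 + 7 = 10.
This cut is saturated, so no flow can exceed 10.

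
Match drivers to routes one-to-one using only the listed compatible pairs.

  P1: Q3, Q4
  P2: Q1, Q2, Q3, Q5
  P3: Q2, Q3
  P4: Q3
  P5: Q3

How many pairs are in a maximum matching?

4

Unit-capacity flow: source→left, listed edges, right→sink; max matching = max flow.
Augmenting path P1→Q3 (+1); matched 1.
Augmenting path P2→Q1 (+1); matched 2.
Augmenting path P3→Q2 (+1); matched 3.
Augmenting path P4→Q3→P1→Q4 (+1); matched 4.
No augmenting path remains; maximum matching = 4.
König certificate: {P1, P2, P3, Q3} is a vertex cover of size 4 (every listed pair touches it), so no matching can be larger.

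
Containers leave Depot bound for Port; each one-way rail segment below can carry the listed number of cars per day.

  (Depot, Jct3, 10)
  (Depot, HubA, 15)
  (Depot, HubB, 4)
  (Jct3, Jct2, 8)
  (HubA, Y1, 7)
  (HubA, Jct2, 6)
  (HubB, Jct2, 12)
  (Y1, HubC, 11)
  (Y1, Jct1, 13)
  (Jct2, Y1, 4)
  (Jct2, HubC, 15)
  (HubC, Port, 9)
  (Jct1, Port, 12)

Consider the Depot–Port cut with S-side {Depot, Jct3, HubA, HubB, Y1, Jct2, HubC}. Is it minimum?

Given cut capacity: 13 + 9 = 22.
Augment Depot→Jct3→Jct2→HubC→Port: bottleneck 8, flow now 8.
Augment Depot→HubA→Y1→HubC→Port: bottleneck 1, flow now 9.
Augment Depot→HubA→Y1→Jct1→Port: bottleneck 6, flow now 15.
Augment Depot→HubA→Jct2→Y1→Jct1→Port: bottleneck 4, flow now 19.
Augment Depot→HubA→Jct2→HubC→Y1→Jct1→Port: bottleneck 1, flow now 20. (uses reverse residual edge)
No augmenting path remains; maximum flow = 20.
In the residual graph, reachable from Depot: {Depot, Jct3, HubA, HubB, Jct2, HubC}.
Min-cut edges: HubA→Y1 (7), Jct2→Y1 (4), HubC→Port (9); capacity 7 + 4 + 9 = 20.
Cut capacity 22 exceeds the max flow 20, so it is not minimum.

No — its capacity is 22, but the minimum cut has capacity 20.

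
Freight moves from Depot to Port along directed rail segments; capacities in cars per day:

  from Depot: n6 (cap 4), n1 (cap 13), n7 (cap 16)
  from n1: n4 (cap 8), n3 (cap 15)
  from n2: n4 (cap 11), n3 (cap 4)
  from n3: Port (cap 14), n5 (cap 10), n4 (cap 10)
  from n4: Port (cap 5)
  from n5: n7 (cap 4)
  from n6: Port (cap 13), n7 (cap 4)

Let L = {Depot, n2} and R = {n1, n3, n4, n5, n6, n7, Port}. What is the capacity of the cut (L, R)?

48

Edges leaving {Depot, n2}: Depot→n1 (13), Depot→n6 (4), Depot→n7 (16), n2→n3 (4), n2→n4 (11).
Cut capacity = 13 + 4 + 16 + 4 + 11 = 48.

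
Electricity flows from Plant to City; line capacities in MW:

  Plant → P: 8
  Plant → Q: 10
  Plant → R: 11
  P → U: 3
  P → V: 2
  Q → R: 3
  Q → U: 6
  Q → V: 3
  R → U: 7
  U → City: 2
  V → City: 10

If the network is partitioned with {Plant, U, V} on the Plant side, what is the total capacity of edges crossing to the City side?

41

Edges leaving {Plant, U, V}: Plant→P (8), Plant→Q (10), Plant→R (11), U→City (2), V→City (10).
Cut capacity = 8 + 10 + 11 + 2 + 10 = 41.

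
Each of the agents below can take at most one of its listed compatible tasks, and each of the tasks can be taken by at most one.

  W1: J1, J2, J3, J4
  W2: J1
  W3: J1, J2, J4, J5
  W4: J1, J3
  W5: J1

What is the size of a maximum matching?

Unit-capacity flow: source→left, listed edges, right→sink; max matching = max flow.
Augmenting path W1→J1 (+1); matched 1.
Augmenting path W3→J2 (+1); matched 2.
Augmenting path W4→J3 (+1); matched 3.
Augmenting path W2→J1→W1→J4 (+1); matched 4.
No augmenting path remains; maximum matching = 4.
König certificate: {W1, W3, W4, J1} is a vertex cover of size 4 (every listed pair touches it), so no matching can be larger.

4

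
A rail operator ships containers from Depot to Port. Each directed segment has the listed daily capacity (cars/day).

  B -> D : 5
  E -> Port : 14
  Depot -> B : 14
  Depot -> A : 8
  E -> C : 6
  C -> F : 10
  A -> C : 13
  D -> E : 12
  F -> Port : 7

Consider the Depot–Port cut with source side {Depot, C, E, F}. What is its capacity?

Edges leaving {Depot, C, E, F}: Depot→A (8), Depot→B (14), E→Port (14), F→Port (7).
Cut capacity = 8 + 14 + 14 + 7 = 43.

43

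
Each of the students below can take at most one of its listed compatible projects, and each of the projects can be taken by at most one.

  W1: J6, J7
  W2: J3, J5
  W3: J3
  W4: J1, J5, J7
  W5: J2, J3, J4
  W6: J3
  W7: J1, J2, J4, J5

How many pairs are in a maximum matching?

Unit-capacity flow: source→left, listed edges, right→sink; max matching = max flow.
Augmenting path W1→J6 (+1); matched 1.
Augmenting path W2→J3 (+1); matched 2.
Augmenting path W4→J1 (+1); matched 3.
Augmenting path W5→J2 (+1); matched 4.
Augmenting path W7→J4 (+1); matched 5.
Augmenting path W3→J3→W2→J5 (+1); matched 6.
No augmenting path remains; maximum matching = 6.
König certificate: {W1, W2, W4, W5, W7, J3} is a vertex cover of size 6 (every listed pair touches it), so no matching can be larger.

6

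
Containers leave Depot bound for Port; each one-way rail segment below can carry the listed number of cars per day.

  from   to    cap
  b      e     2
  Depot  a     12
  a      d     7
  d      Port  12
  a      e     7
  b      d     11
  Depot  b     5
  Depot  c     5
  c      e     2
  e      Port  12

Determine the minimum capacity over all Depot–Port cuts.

19

Augment Depot→a→d→Port: bottleneck 7, flow now 7.
Augment Depot→a→e→Port: bottleneck 5, flow now 12.
Augment Depot→b→d→Port: bottleneck 5, flow now 17.
Augment Depot→c→e→Port: bottleneck 2, flow now 19.
No augmenting path remains; maximum flow = 19.
By max-flow min-cut, the minimum cut capacity equals the max flow.
In the residual graph, reachable from Depot: {Depot, c}.
Min-cut edges: Depot→a (12), Depot→b (5), c→e (2); capacity 12 + 5 + 2 = 19.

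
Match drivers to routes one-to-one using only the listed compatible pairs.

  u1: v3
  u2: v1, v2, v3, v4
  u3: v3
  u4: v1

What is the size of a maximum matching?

3

Unit-capacity flow: source→left, listed edges, right→sink; max matching = max flow.
Augmenting path u1→v3 (+1); matched 1.
Augmenting path u2→v1 (+1); matched 2.
Augmenting path u4→v1→u2→v2 (+1); matched 3.
No augmenting path remains; maximum matching = 3.
König certificate: {u2, u4, v3} is a vertex cover of size 3 (every listed pair touches it), so no matching can be larger.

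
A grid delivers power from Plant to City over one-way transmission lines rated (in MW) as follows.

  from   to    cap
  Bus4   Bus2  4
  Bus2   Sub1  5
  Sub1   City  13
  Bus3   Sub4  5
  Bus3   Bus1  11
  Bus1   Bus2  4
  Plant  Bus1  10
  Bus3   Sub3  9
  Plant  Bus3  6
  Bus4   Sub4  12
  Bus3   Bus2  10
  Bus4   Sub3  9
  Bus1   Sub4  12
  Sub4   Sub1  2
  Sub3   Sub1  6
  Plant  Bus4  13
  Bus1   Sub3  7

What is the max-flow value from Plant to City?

13

Augment Plant→Bus3→Bus2→Sub1→City: bottleneck 5, flow now 5.
Augment Plant→Bus3→Sub3→Sub1→City: bottleneck 1, flow now 6.
Augment Plant→Bus1→Sub3→Sub1→City: bottleneck 5, flow now 11.
Augment Plant→Bus1→Sub4→Sub1→City: bottleneck 2, flow now 13.
No augmenting path remains; maximum flow = 13.
In the residual graph, reachable from Plant: {Plant, Bus3, Bus1, Bus4, Bus2, Sub3, Sub4}.
Min-cut edges: Bus2→Sub1 (5), Sub3→Sub1 (6), Sub4→Sub1 (2); capacity 5 + 6 + 2 = 13.
This cut is saturated, so no flow can exceed 13.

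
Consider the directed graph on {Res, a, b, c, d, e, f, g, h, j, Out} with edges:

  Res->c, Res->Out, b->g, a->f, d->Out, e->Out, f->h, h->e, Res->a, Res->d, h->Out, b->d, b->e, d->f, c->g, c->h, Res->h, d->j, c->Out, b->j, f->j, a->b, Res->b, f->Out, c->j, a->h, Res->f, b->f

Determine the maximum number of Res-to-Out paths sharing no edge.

Assign every edge capacity 1; by Menger, the answer equals the max flow.
Path Res→Out (+1); total 1.
Path Res→c→Out (+1); total 2.
Path Res→d→Out (+1); total 3.
Path Res→f→Out (+1); total 4.
Path Res→h→Out (+1); total 5.
Path Res→b→e→Out (+1); total 6.
No residual Res→Out path; max flow = 6.
Certifying cut of size 6: {Res→Out, Res→c, d→Out, e→Out, f→Out, h→Out}.

6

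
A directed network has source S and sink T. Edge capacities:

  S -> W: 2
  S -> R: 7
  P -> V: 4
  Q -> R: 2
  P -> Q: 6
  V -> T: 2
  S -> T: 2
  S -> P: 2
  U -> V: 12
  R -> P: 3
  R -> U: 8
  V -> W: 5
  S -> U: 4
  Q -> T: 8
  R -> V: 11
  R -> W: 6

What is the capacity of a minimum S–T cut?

9

Augment S→T: bottleneck 2, flow now 2.
Augment S→P→Q→T: bottleneck 2, flow now 4.
Augment S→R→V→T: bottleneck 2, flow now 6.
Augment S→R→P→Q→T: bottleneck 3, flow now 9.
No augmenting path remains; maximum flow = 9.
By max-flow min-cut, the minimum cut capacity equals the max flow.
In the residual graph, reachable from S: {S, R, U, V, W}.
Min-cut edges: S→P (2), S→T (2), R→P (3), V→T (2); capacity 2 + 2 + 3 + 2 = 9.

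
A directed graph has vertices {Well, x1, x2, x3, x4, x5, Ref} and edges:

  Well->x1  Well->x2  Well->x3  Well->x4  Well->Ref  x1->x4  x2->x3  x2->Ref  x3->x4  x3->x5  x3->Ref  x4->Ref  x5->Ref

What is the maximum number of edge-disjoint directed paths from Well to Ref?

4

Assign every edge capacity 1; by Menger, the answer equals the max flow.
Path Well→Ref (+1); total 1.
Path Well→x2→Ref (+1); total 2.
Path Well→x3→Ref (+1); total 3.
Path Well→x4→Ref (+1); total 4.
No residual Well→Ref path; max flow = 4.
Certifying cut of size 4: {Well→Ref, Well→x2, Well→x3, x4→Ref}.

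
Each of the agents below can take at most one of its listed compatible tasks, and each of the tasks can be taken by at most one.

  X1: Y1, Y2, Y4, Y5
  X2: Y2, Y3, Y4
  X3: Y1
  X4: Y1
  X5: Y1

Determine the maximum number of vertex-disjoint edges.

3

Unit-capacity flow: source→left, listed edges, right→sink; max matching = max flow.
Augmenting path X1→Y1 (+1); matched 1.
Augmenting path X2→Y2 (+1); matched 2.
Augmenting path X3→Y1→X1→Y4 (+1); matched 3.
No augmenting path remains; maximum matching = 3.
König certificate: {X1, X2, Y1} is a vertex cover of size 3 (every listed pair touches it), so no matching can be larger.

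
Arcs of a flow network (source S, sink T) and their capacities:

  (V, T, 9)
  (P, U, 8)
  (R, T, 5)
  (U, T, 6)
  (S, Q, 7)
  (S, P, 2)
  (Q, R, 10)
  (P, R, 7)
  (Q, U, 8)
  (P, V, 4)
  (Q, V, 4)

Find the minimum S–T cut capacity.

9

Augment S→P→R→T: bottleneck 2, flow now 2.
Augment S→Q→R→T: bottleneck 3, flow now 5.
Augment S→Q→U→T: bottleneck 4, flow now 9.
No augmenting path remains; maximum flow = 9.
By max-flow min-cut, the minimum cut capacity equals the max flow.
In the residual graph, reachable from S: {S}.
Min-cut edges: S→P (2), S→Q (7); capacity 2 + 7 = 9.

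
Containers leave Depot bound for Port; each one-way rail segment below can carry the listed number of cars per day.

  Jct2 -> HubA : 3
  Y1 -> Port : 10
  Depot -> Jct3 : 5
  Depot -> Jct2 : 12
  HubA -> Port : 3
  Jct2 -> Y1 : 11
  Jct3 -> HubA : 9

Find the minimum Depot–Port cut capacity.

Augment Depot→Jct2→HubA→Port: bottleneck 3, flow now 3.
Augment Depot→Jct2→Y1→Port: bottleneck 9, flow now 12.
Augment Depot→Jct3→HubA→Jct2→Y1→Port: bottleneck 1, flow now 13. (uses reverse residual edge)
No augmenting path remains; maximum flow = 13.
By max-flow min-cut, the minimum cut capacity equals the max flow.
In the residual graph, reachable from Depot: {Depot, Jct2, Jct3, HubA, Y1}.
Min-cut edges: HubA→Port (3), Y1→Port (10); capacity 3 + 10 = 13.

13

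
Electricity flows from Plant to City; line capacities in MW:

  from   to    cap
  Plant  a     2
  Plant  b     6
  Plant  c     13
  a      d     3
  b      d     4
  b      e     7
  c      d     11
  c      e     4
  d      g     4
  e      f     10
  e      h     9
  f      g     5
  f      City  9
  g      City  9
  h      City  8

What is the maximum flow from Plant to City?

Augment Plant→a→d→g→City: bottleneck 2, flow now 2.
Augment Plant→b→d→g→City: bottleneck 2, flow now 4.
Augment Plant→b→e→f→City: bottleneck 4, flow now 8.
Augment Plant→c→e→f→City: bottleneck 4, flow now 12.
Augment Plant→c→d→b→e→f→City: bottleneck 1, flow now 13. (uses reverse residual edge)
Augment Plant→c→d→b→e→h→City: bottleneck 1, flow now 14. (uses reverse residual edge)
No augmenting path remains; maximum flow = 14.
In the residual graph, reachable from Plant: {Plant, a, c, d}.
Min-cut edges: Plant→b (6), c→e (4), d→g (4); capacity 6 + 4 + 4 = 14.
This cut is saturated, so no flow can exceed 14.

14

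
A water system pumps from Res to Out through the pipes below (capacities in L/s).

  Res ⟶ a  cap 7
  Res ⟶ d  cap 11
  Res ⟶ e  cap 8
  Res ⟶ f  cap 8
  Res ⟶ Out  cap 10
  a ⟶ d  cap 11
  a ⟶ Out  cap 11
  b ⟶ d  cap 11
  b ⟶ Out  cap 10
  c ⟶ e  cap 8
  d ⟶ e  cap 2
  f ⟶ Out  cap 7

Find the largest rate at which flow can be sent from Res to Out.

24

Augment Res→Out: bottleneck 10, flow now 10.
Augment Res→a→Out: bottleneck 7, flow now 17.
Augment Res→f→Out: bottleneck 7, flow now 24.
No augmenting path remains; maximum flow = 24.
In the residual graph, reachable from Res: {Res, d, e, f}.
Min-cut edges: Res→a (7), Res→Out (10), f→Out (7); capacity 7 + 10 + 7 = 24.
This cut is saturated, so no flow can exceed 24.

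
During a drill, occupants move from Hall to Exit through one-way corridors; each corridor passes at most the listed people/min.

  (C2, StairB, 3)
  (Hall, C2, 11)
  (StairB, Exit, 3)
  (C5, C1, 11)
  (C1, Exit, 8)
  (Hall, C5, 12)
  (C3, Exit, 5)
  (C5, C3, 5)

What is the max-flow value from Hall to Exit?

15

Augment Hall→C2→StairB→Exit: bottleneck 3, flow now 3.
Augment Hall→C5→C3→Exit: bottleneck 5, flow now 8.
Augment Hall→C5→C1→Exit: bottleneck 7, flow now 15.
No augmenting path remains; maximum flow = 15.
In the residual graph, reachable from Hall: {Hall, C2}.
Min-cut edges: Hall→C5 (12), C2→StairB (3); capacity 12 + 3 = 15.
This cut is saturated, so no flow can exceed 15.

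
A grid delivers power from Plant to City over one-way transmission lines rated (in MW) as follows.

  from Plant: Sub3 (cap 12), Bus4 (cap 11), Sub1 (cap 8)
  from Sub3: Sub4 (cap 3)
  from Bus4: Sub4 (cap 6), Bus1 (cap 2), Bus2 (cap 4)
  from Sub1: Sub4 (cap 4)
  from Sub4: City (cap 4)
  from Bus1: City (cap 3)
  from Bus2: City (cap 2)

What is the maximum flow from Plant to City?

Augment Plant→Sub3→Sub4→City: bottleneck 3, flow now 3.
Augment Plant→Bus4→Sub4→City: bottleneck 1, flow now 4.
Augment Plant→Bus4→Bus1→City: bottleneck 2, flow now 6.
Augment Plant→Bus4→Bus2→City: bottleneck 2, flow now 8.
No augmenting path remains; maximum flow = 8.
In the residual graph, reachable from Plant: {Plant, Sub3, Bus4, Sub1, Sub4, Bus2}.
Min-cut edges: Bus4→Bus1 (2), Sub4→City (4), Bus2→City (2); capacity 2 + 4 + 2 = 8.
This cut is saturated, so no flow can exceed 8.

8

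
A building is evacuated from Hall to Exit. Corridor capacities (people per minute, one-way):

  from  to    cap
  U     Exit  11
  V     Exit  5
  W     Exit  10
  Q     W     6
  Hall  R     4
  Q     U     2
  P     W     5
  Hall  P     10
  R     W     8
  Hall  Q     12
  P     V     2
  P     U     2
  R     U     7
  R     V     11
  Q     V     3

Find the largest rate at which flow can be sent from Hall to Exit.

23

Augment Hall→P→U→Exit: bottleneck 2, flow now 2.
Augment Hall→P→V→Exit: bottleneck 2, flow now 4.
Augment Hall→P→W→Exit: bottleneck 5, flow now 9.
Augment Hall→Q→U→Exit: bottleneck 2, flow now 11.
Augment Hall→Q→V→Exit: bottleneck 3, flow now 14.
Augment Hall→Q→W→Exit: bottleneck 5, flow now 19.
Augment Hall→R→U→Exit: bottleneck 4, flow now 23.
No augmenting path remains; maximum flow = 23.
In the residual graph, reachable from Hall: {Hall, P, Q, W}.
Min-cut edges: Hall→R (4), P→U (2), P→V (2), Q→U (2), Q→V (3), W→Exit (10); capacity 4 + 2 + 2 + 2 + 3 + 10 = 23.
This cut is saturated, so no flow can exceed 23.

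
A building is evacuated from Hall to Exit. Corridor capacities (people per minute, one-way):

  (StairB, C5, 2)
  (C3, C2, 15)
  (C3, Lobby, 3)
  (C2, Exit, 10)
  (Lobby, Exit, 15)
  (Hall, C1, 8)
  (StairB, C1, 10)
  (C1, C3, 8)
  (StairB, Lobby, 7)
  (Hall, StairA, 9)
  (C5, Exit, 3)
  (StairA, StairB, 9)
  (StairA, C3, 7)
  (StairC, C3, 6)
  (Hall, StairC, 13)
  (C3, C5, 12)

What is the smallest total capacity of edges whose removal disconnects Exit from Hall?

23

Augment Hall→StairC→C3→C2→Exit: bottleneck 6, flow now 6.
Augment Hall→C1→C3→C2→Exit: bottleneck 4, flow now 10.
Augment Hall→C1→C3→Lobby→Exit: bottleneck 3, flow now 13.
Augment Hall→C1→C3→C5→Exit: bottleneck 1, flow now 14.
Augment Hall→StairA→C3→C5→Exit: bottleneck 2, flow now 16.
Augment Hall→StairA→StairB→Lobby→Exit: bottleneck 7, flow now 23.
No augmenting path remains; maximum flow = 23.
By max-flow min-cut, the minimum cut capacity equals the max flow.
In the residual graph, reachable from Hall: {Hall, StairC}.
Min-cut edges: Hall→C1 (8), Hall→StairA (9), StairC→C3 (6); capacity 8 + 9 + 6 = 23.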